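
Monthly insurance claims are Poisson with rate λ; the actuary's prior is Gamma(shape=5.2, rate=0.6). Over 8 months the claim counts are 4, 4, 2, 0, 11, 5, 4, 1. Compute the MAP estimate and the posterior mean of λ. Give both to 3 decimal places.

Σ counts = 31. Posterior: Gamma(shape = 5.2+31 = 36.2, rate = 0.6+8 = 8.6).
Mode = (α−1)/β = 35.2/8.6 = 4.093.
Mean = α/β = 36.2/8.6 = 4.209.

MAP estimate = 4.093, posterior mean = 4.209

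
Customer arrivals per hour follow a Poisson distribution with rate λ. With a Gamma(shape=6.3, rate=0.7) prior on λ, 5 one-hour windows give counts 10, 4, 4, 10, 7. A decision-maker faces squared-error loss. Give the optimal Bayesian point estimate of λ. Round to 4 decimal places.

Σ counts = 35. Posterior: Gamma(shape = 6.3+35 = 41.3, rate = 0.7+5 = 5.7).
Mode = (α−1)/β = 40.3/5.7 = 7.0702.
Mean = α/β = 41.3/5.7 = 7.2456.
Squared-error loss ⇒ the optimal estimator is the posterior mean.

7.2456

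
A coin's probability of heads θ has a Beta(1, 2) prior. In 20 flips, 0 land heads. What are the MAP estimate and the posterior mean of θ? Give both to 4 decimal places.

Posterior: Beta(1+0, 2+20) = Beta(1, 22).
Since α = 1 ≤ 1 and β > 1, the Beta density is monotone decreasing on [0,1]; the mode is at 0.
Mean = 1/(1+22) = 0.0435.

MAP = 0.0000, posterior mean = 0.0435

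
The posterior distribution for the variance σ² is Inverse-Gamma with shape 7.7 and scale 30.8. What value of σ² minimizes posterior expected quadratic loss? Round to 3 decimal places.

4.597

Mode = β/(α+1) = 30.8/8.7 = 3.540.
Mean = β/(α−1) = 30.8/6.7 = 4.597.
Quadratic loss ⇒ the optimal estimator is the posterior mean.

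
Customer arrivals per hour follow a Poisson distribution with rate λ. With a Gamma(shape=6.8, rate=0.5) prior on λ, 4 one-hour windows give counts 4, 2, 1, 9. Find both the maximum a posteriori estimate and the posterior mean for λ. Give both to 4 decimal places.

maximum a posteriori estimate = 4.8444, posterior mean = 5.0667

Σ counts = 16. Posterior: Gamma(shape = 6.8+16 = 22.8, rate = 0.5+4 = 4.5).
Mode = (α−1)/β = 21.8/4.5 = 4.8444.
Mean = α/β = 22.8/4.5 = 5.0667.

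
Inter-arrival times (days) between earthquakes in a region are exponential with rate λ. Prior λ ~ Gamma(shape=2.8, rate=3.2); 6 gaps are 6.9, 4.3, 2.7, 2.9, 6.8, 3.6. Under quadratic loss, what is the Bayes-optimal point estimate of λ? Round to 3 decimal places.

0.289

Σ times = 27.2. Posterior: Gamma(shape = 2.8+6 = 8.8, rate = 3.2+27.2 = 30.4).
Mode = (α−1)/β = 7.8/30.4 = 0.257.
Mean = α/β = 8.8/30.4 = 0.289.
Quadratic loss ⇒ the optimal estimator is the posterior mean.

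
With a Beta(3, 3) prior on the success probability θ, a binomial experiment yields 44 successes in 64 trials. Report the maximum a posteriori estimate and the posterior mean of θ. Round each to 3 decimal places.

Posterior: Beta(3+44, 3+20) = Beta(47, 23).
Mode = (47−1)/(47+23−2) = 46/68 = 0.676.
Mean = 47/(47+23) = 47/70 = 0.671.
Left-skewed posterior ⇒ mean < mode.

MAP: 0.676. Posterior mean: 0.671.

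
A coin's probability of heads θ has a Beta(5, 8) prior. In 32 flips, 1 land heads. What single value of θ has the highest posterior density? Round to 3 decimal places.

0.116

Posterior: Beta(5+1, 8+31) = Beta(6, 39).
Mode = (6−1)/(6+39−2) = 5/43 = 0.116.
Mean = 6/(6+39) = 6/45 = 0.133.
This is the posterior mode — the MAP estimate.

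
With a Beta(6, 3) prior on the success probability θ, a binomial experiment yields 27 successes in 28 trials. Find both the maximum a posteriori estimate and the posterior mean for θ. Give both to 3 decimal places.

MAP = 0.914, posterior mean = 0.892

Posterior: Beta(6+27, 3+1) = Beta(33, 4).
Mode = (33−1)/(33+4−2) = 32/35 = 0.914.
Mean = 33/(33+4) = 33/37 = 0.892.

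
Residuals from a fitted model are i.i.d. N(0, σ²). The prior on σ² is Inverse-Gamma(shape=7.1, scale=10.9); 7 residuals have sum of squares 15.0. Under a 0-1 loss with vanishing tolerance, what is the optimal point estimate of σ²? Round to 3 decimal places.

1.586

Posterior: Inverse-Gamma(shape = 7.1+7/2 = 10.6, scale = 10.9+15.0/2 = 18.4).
Mode = β/(α+1) = 18.4/11.6 = 1.586.
Mean = β/(α−1) = 18.4/9.6 = 1.917.
This is the posterior mode — the MAP estimate.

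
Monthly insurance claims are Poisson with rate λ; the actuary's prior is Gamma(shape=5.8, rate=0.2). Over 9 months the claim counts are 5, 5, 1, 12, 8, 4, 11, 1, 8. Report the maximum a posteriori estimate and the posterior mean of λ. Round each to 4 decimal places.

Σ counts = 55. Posterior: Gamma(shape = 5.8+55 = 60.8, rate = 0.2+9 = 9.2).
Mode = (α−1)/β = 59.8/9.2 = 6.5000.
Mean = α/β = 60.8/9.2 = 6.6087.
Mean > mode: the posterior has a right tail.

MAP = 6.5000; posterior mean = 6.6087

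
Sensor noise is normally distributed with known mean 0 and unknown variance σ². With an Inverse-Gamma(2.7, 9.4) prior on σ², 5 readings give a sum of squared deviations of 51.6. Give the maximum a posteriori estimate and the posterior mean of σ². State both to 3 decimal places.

maximum a posteriori estimate = 5.677, posterior mean = 8.381

Posterior: Inverse-Gamma(shape = 2.7+5/2 = 5.2, scale = 9.4+51.6/2 = 35.2).
Mode = β/(α+1) = 35.2/6.2 = 5.677.
Mean = β/(α−1) = 35.2/4.2 = 8.381.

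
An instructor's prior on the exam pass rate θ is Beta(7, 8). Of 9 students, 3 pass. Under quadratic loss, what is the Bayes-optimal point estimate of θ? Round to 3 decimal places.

0.417

Posterior: Beta(7+3, 8+6) = Beta(10, 14).
Mode = (10−1)/(10+14−2) = 9/22 = 0.409.
Mean = 10/(10+14) = 10/24 = 0.417.
Quadratic loss ⇒ the optimal estimator is the posterior mean.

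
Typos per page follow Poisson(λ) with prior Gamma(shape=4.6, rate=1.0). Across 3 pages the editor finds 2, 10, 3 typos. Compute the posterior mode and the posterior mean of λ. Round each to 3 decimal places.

Σ counts = 15. Posterior: Gamma(shape = 4.6+15 = 19.6, rate = 1.0+3 = 4.0).
Mode = (α−1)/β = 18.6/4.0 = 4.650.
Mean = α/β = 19.6/4.0 = 4.900.

MAP = 4.650; posterior mean = 4.900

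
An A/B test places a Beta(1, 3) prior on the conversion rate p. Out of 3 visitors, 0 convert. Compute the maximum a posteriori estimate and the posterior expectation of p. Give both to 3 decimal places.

MAP = 0.000; posterior mean = 0.143

Posterior: Beta(1+0, 3+3) = Beta(1, 6).
Since α = 1 ≤ 1 and β > 1, the Beta density is monotone decreasing on [0,1]; the mode is at 0.
Mean = 1/(1+6) = 0.143.
Right-skewed posterior ⇒ mode < mean.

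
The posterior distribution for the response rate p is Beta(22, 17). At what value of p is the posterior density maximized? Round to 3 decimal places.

Mode = (22−1)/(22+17−2) = 21/37 = 0.568.
Mean = 22/(22+17) = 22/39 = 0.564.
This is the posterior mode — the MAP estimate.

0.568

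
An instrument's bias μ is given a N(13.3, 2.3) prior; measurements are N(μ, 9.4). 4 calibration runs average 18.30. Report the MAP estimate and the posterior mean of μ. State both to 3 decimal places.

MAP = 15.773, posterior mean = 15.773

Posterior for μ is Normal. Precision-weighted mean: (1/2.3·13.3 + 4/9.4·18.30) / (1/2.3 + 4/9.4) = 15.773.
A Normal posterior is symmetric, so mode = mean.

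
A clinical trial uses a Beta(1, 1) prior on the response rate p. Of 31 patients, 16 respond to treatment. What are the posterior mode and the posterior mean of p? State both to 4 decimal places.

MAP = 0.5161; posterior mean = 0.5152

Posterior: Beta(1+16, 1+15) = Beta(17, 16).
Mode = (17−1)/(17+16−2) = 16/31 = 0.5161.
Mean = 17/(17+16) = 17/33 = 0.5152.
Left-skewed posterior ⇒ mean < mode.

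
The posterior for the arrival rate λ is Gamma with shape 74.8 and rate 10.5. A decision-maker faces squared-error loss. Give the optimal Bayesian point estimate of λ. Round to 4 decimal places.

7.1238

Mode = (α−1)/β = 73.8/10.5 = 7.0286.
Mean = α/β = 74.8/10.5 = 7.1238.
Squared-error loss ⇒ the optimal estimator is the posterior mean.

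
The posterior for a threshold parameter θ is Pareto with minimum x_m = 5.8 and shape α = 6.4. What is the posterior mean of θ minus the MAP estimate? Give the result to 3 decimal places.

1.074

The Pareto density is strictly decreasing on [x_m, ∞), so the mode is x_m = 5.800.
Mean = α·x_m/(α−1) = 6.4·5.8/5.4 = 6.874.
Difference = 6.874 − 5.800 = 1.074.
Right-skewed posterior ⇒ mode < mean.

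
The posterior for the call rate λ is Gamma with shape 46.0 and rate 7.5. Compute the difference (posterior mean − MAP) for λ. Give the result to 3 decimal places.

Mode = (α−1)/β = 45.0/7.5 = 6.000.
Mean = α/β = 46.0/7.5 = 6.133.
Difference = 6.133 − 6.000 = 0.133.

0.133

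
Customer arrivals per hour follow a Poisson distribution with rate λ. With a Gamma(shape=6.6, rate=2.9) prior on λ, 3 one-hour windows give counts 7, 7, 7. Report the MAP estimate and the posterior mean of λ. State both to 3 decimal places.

Σ counts = 21. Posterior: Gamma(shape = 6.6+21 = 27.6, rate = 2.9+3 = 5.9).
Mode = (α−1)/β = 26.6/5.9 = 4.508.
Mean = α/β = 27.6/5.9 = 4.678.

MAP estimate = 4.508, posterior mean = 4.678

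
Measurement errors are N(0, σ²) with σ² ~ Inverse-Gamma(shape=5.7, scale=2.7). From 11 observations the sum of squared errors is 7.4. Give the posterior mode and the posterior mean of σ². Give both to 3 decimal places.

Posterior: Inverse-Gamma(shape = 5.7+11/2 = 11.2, scale = 2.7+7.4/2 = 6.4).
Mode = β/(α+1) = 6.4/12.2 = 0.525.
Mean = β/(α−1) = 6.4/10.2 = 0.627.

MAP = 0.525, posterior mean = 0.627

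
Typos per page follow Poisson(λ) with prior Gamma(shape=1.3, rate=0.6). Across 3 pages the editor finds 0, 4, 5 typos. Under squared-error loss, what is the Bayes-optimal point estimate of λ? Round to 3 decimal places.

Σ counts = 9. Posterior: Gamma(shape = 1.3+9 = 10.3, rate = 0.6+3 = 3.6).
Mode = (α−1)/β = 9.3/3.6 = 2.583.
Mean = α/β = 10.3/3.6 = 2.861.
Squared-error loss ⇒ the optimal estimator is the posterior mean.

2.861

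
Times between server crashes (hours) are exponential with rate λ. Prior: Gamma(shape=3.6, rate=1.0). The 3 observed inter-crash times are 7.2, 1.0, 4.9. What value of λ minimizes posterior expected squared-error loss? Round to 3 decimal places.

0.468

Σ times = 13.1. Posterior: Gamma(shape = 3.6+3 = 6.6, rate = 1.0+13.1 = 14.1).
Mode = (α−1)/β = 5.6/14.1 = 0.397.
Mean = α/β = 6.6/14.1 = 0.468.
Squared-error loss ⇒ the optimal estimator is the posterior mean.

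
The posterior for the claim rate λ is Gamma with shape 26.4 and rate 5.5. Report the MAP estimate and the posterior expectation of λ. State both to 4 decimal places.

Mode = (α−1)/β = 25.4/5.5 = 4.6182.
Mean = α/β = 26.4/5.5 = 4.8000.

MAP: 4.6182. Posterior mean: 4.8000.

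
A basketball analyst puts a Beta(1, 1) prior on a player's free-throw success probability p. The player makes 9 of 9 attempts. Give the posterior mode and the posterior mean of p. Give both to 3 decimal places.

posterior mode = 1.000, posterior mean = 0.909

Posterior: Beta(1+9, 1+0) = Beta(10, 1).
Since β = 1 ≤ 1 and α > 1, the Beta density is monotone increasing on [0,1]; the mode is at 1.
Mean = 10/(10+1) = 0.909.
The posterior is left-skewed, so the mode exceeds the mean.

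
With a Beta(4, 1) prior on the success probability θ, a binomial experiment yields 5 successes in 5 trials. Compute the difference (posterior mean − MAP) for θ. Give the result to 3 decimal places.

Posterior: Beta(4+5, 1+0) = Beta(9, 1).
Since β = 1 ≤ 1 and α > 1, the Beta density is monotone increasing on [0,1]; the mode is at 1.
Mean = 9/(9+1) = 0.900.
Difference = 0.900 − 1.000 = -0.100.
The mean is pulled below the mode by the posterior's left skew.

-0.100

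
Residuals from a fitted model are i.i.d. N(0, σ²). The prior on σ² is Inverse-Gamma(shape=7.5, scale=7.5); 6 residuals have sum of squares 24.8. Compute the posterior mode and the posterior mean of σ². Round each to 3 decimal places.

Posterior: Inverse-Gamma(shape = 7.5+6/2 = 10.5, scale = 7.5+24.8/2 = 19.9).
Mode = β/(α+1) = 19.9/11.5 = 1.730.
Mean = β/(α−1) = 19.9/9.5 = 2.095.

σ²_MAP = 1.730, E[σ²|data] = 2.095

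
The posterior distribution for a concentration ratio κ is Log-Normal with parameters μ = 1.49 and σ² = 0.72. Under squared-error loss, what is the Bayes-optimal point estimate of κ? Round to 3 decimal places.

6.360

Mode = exp(μ − σ²) = exp(0.77) = 2.160.
Mean = exp(μ + σ²/2) = exp(1.850) = 6.360.
Squared-error loss ⇒ the optimal estimator is the posterior mean.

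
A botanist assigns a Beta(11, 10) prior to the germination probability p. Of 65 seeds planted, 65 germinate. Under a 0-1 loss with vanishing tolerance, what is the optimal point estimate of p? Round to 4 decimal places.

0.8929

Posterior: Beta(11+65, 10+0) = Beta(76, 10).
Mode = (76−1)/(76+10−2) = 75/84 = 0.8929.
Mean = 76/(76+10) = 76/86 = 0.8837.
This is the posterior mode — the MAP estimate.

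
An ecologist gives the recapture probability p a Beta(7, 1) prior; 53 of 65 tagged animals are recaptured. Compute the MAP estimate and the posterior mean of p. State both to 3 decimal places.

MAP = 0.831, posterior mean = 0.822

Posterior: Beta(7+53, 1+12) = Beta(60, 13).
Mode = (60−1)/(60+13−2) = 59/71 = 0.831.
Mean = 60/(60+13) = 60/73 = 0.822.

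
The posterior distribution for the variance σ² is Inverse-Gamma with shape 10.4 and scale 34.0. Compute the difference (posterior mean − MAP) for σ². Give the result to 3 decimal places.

Mode = β/(α+1) = 34.0/11.4 = 2.982.
Mean = β/(α−1) = 34.0/9.4 = 3.617.
Difference = 3.617 − 2.982 = 0.635.
Mean > mode: the posterior has a right tail.

0.635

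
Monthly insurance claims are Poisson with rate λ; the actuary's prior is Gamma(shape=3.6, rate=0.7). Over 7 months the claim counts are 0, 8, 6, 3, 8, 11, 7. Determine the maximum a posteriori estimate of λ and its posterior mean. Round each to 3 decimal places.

Σ counts = 43. Posterior: Gamma(shape = 3.6+43 = 46.6, rate = 0.7+7 = 7.7).
Mode = (α−1)/β = 45.6/7.7 = 5.922.
Mean = α/β = 46.6/7.7 = 6.052.
Right-skewed posterior ⇒ mode < mean.

maximum a posteriori estimate = 5.922, posterior mean = 6.052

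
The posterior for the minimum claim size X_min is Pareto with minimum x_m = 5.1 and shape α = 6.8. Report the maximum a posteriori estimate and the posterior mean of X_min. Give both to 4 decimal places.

MAP = 5.1000; posterior mean = 5.9793

The Pareto density is strictly decreasing on [x_m, ∞), so the mode is x_m = 5.1000.
Mean = α·x_m/(α−1) = 6.8·5.1/5.8 = 5.9793.
Mean > mode: the posterior has a right tail.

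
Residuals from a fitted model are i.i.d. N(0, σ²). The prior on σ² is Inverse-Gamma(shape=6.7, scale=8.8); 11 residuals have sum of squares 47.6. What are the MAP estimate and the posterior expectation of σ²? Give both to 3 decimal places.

Posterior: Inverse-Gamma(shape = 6.7+11/2 = 12.2, scale = 8.8+47.6/2 = 32.6).
Mode = β/(α+1) = 32.6/13.2 = 2.470.
Mean = β/(α−1) = 32.6/11.2 = 2.911.

MAP = 2.470; posterior mean = 2.911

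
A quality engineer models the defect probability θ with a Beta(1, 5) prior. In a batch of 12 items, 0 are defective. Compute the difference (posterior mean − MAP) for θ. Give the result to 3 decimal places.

Posterior: Beta(1+0, 5+12) = Beta(1, 17).
Since α = 1 ≤ 1 and β > 1, the Beta density is monotone decreasing on [0,1]; the mode is at 0.
Mean = 1/(1+17) = 0.056.
Difference = 0.056 − 0.000 = 0.056.

0.056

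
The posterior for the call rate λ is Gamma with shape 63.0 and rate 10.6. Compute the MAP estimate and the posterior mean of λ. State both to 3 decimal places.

MAP = 5.849, posterior mean = 5.943

Mode = (α−1)/β = 62.0/10.6 = 5.849.
Mean = α/β = 63.0/10.6 = 5.943.
The mean is pulled above the mode by the posterior's right skew.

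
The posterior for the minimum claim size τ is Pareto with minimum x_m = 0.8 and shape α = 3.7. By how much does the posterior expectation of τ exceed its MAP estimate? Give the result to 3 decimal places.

The Pareto density is strictly decreasing on [x_m, ∞), so the mode is x_m = 0.800.
Mean = α·x_m/(α−1) = 3.7·0.8/2.7 = 1.096.
Difference = 1.096 − 0.800 = 0.296.
Right-skewed posterior ⇒ mode < mean.

0.296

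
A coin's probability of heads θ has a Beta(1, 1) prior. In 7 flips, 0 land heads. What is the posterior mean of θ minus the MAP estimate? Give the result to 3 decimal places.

Posterior: Beta(1+0, 1+7) = Beta(1, 8).
Since α = 1 ≤ 1 and β > 1, the Beta density is monotone decreasing on [0,1]; the mode is at 0.
Mean = 1/(1+8) = 0.111.
Difference = 0.111 − 0.000 = 0.111.

0.111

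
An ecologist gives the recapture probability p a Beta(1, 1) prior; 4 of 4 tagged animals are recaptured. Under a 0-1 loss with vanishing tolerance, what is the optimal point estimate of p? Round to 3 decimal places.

Posterior: Beta(1+4, 1+0) = Beta(5, 1).
Since β = 1 ≤ 1 and α > 1, the Beta density is monotone increasing on [0,1]; the mode is at 1.
Mean = 5/(5+1) = 0.833.
This is the posterior mode — the MAP estimate.

1.000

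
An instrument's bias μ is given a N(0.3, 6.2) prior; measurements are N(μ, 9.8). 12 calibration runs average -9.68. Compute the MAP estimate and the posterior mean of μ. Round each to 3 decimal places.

MAP = -8.518, posterior mean = -8.518

Posterior for μ is Normal. Precision-weighted mean: (1/6.2·0.3 + 12/9.8·-9.68) / (1/6.2 + 12/9.8) = -8.518.
A Normal posterior is symmetric, so mode = mean.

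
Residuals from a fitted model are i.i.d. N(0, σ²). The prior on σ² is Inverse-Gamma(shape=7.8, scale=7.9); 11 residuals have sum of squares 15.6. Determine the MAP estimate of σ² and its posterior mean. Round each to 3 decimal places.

MAP = 1.098, posterior mean = 1.276

Posterior: Inverse-Gamma(shape = 7.8+11/2 = 13.3, scale = 7.9+15.6/2 = 15.7).
Mode = β/(α+1) = 15.7/14.3 = 1.098.
Mean = β/(α−1) = 15.7/12.3 = 1.276.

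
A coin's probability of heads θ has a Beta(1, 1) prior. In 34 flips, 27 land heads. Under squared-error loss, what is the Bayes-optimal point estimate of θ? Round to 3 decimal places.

0.778

Posterior: Beta(1+27, 1+7) = Beta(28, 8).
Mode = (28−1)/(28+8−2) = 27/34 = 0.794.
Mean = 28/(28+8) = 28/36 = 0.778.
Squared-error loss ⇒ the optimal estimator is the posterior mean.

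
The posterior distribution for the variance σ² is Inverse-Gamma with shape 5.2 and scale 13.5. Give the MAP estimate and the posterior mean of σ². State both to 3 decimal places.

Mode = β/(α+1) = 13.5/6.2 = 2.177.
Mean = β/(α−1) = 13.5/4.2 = 3.214.

σ²_MAP = 2.177, E[σ²|data] = 3.214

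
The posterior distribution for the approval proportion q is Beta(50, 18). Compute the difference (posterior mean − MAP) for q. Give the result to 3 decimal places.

Mode = (50−1)/(50+18−2) = 49/66 = 0.742.
Mean = 50/(50+18) = 50/68 = 0.735.
Difference = 0.735 − 0.742 = -0.007.

-0.007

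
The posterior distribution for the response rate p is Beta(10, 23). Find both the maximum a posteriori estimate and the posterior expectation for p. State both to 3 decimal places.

Mode = (10−1)/(10+23−2) = 9/31 = 0.290.
Mean = 10/(10+23) = 10/33 = 0.303.

maximum a posteriori estimate = 0.290, posterior expectation = 0.303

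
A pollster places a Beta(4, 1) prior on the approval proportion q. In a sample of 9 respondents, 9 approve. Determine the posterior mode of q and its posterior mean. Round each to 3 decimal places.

MAP = 1.000, posterior mean = 0.929

Posterior: Beta(4+9, 1+0) = Beta(13, 1).
Since β = 1 ≤ 1 and α > 1, the Beta density is monotone increasing on [0,1]; the mode is at 1.
Mean = 13/(13+1) = 0.929.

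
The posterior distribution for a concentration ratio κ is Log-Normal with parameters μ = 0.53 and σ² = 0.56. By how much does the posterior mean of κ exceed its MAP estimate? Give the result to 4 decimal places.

1.2775

Mode = exp(μ − σ²) = exp(-0.03) = 0.9704.
Mean = exp(μ + σ²/2) = exp(0.810) = 2.2479.
Difference = 2.2479 − 0.9704 = 1.2775.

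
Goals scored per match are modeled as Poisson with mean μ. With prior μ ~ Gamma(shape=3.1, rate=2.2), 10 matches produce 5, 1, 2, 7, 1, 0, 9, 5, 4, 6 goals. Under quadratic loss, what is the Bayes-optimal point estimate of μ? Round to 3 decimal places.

Σ counts = 40. Posterior: Gamma(shape = 3.1+40 = 43.1, rate = 2.2+10 = 12.2).
Mode = (α−1)/β = 42.1/12.2 = 3.451.
Mean = α/β = 43.1/12.2 = 3.533.
Quadratic loss ⇒ the optimal estimator is the posterior mean.

3.533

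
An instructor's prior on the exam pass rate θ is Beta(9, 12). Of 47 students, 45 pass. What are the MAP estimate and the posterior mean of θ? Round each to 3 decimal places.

MAP = 0.803; posterior mean = 0.794

Posterior: Beta(9+45, 12+2) = Beta(54, 14).
Mode = (54−1)/(54+14−2) = 53/66 = 0.803.
Mean = 54/(54+14) = 54/68 = 0.794.
Left-skewed posterior ⇒ mean < mode.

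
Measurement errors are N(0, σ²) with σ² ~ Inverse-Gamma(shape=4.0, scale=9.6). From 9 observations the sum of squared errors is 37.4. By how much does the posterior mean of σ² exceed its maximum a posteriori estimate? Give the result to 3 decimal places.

0.794

Posterior: Inverse-Gamma(shape = 4.0+9/2 = 8.5, scale = 9.6+37.4/2 = 28.3).
Mode = β/(α+1) = 28.3/9.5 = 2.979.
Mean = β/(α−1) = 28.3/7.5 = 3.773.
Difference = 3.773 − 2.979 = 0.794.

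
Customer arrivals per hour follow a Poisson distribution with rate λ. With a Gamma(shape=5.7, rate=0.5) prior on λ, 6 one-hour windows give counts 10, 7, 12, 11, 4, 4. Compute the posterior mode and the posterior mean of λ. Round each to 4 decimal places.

Σ counts = 48. Posterior: Gamma(shape = 5.7+48 = 53.7, rate = 0.5+6 = 6.5).
Mode = (α−1)/β = 52.7/6.5 = 8.1077.
Mean = α/β = 53.7/6.5 = 8.2615.

MAP = 8.1077; posterior mean = 8.2615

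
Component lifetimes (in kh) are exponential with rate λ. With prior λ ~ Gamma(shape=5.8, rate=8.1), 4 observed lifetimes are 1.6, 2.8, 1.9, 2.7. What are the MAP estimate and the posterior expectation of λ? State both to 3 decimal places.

λ_MAP = 0.515, E[λ|data] = 0.573

Σ times = 9.0. Posterior: Gamma(shape = 5.8+4 = 9.8, rate = 8.1+9.0 = 17.1).
Mode = (α−1)/β = 8.8/17.1 = 0.515.
Mean = α/β = 9.8/17.1 = 0.573.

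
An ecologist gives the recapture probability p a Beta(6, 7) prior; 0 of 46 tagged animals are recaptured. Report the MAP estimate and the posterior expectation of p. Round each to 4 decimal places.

MAP = 0.0877, posterior mean = 0.1017

Posterior: Beta(6+0, 7+46) = Beta(6, 53).
Mode = (6−1)/(6+53−2) = 5/57 = 0.0877.
Mean = 6/(6+53) = 6/59 = 0.1017.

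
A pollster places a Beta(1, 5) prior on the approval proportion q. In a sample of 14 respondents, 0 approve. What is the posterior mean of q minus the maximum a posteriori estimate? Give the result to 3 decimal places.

0.050

Posterior: Beta(1+0, 5+14) = Beta(1, 19).
Since α = 1 ≤ 1 and β > 1, the Beta density is monotone decreasing on [0,1]; the mode is at 0.
Mean = 1/(1+19) = 0.050.
Difference = 0.050 − 0.000 = 0.050.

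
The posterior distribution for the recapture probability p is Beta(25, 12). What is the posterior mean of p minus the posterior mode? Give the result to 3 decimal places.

Mode = (25−1)/(25+12−2) = 24/35 = 0.686.
Mean = 25/(25+12) = 25/37 = 0.676.
Difference = 0.676 − 0.686 = -0.010.

-0.010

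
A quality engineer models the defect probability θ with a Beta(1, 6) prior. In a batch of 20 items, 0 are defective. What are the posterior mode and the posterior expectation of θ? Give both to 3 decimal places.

MAP: 0.000. Posterior mean: 0.037.

Posterior: Beta(1+0, 6+20) = Beta(1, 26).
Since α = 1 ≤ 1 and β > 1, the Beta density is monotone decreasing on [0,1]; the mode is at 0.
Mean = 1/(1+26) = 0.037.
Mean > mode: the posterior has a right tail.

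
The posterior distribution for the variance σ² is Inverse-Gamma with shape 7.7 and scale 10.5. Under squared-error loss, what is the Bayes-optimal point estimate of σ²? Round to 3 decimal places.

Mode = β/(α+1) = 10.5/8.7 = 1.207.
Mean = β/(α−1) = 10.5/6.7 = 1.567.
Squared-error loss ⇒ the optimal estimator is the posterior mean.

1.567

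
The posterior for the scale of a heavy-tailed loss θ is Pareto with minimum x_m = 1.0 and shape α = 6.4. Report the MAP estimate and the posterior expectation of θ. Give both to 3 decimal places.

MAP = 1.000, posterior mean = 1.185

The Pareto density is strictly decreasing on [x_m, ∞), so the mode is x_m = 1.000.
Mean = α·x_m/(α−1) = 6.4·1.0/5.4 = 1.185.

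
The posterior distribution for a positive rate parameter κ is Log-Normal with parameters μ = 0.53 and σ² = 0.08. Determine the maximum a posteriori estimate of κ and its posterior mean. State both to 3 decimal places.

Mode = exp(μ − σ²) = exp(0.45) = 1.568.
Mean = exp(μ + σ²/2) = exp(0.570) = 1.768.
The posterior is right-skewed, so the mean exceeds the mode.

maximum a posteriori estimate = 1.568, posterior mean = 1.768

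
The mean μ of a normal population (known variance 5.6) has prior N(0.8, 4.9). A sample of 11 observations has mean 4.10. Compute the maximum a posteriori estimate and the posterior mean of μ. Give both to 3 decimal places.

Posterior for μ is Normal. Precision-weighted mean: (1/4.9·0.8 + 11/5.6·4.10) / (1/4.9 + 11/5.6) = 3.789.
A Normal posterior is symmetric, so mode = mean.

maximum a posteriori estimate = 3.789, posterior mean = 3.789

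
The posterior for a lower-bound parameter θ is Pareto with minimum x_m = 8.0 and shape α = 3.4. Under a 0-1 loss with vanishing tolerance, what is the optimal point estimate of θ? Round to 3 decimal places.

8.000

The Pareto density is strictly decreasing on [x_m, ∞), so the mode is x_m = 8.000.
Mean = α·x_m/(α−1) = 3.4·8.0/2.4 = 11.333.
This is the posterior mode — the MAP estimate.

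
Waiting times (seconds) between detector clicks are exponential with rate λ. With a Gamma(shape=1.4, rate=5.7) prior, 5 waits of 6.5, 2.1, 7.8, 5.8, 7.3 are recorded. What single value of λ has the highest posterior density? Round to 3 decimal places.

0.153

Σ times = 29.5. Posterior: Gamma(shape = 1.4+5 = 6.4, rate = 5.7+29.5 = 35.2).
Mode = (α−1)/β = 5.4/35.2 = 0.153.
Mean = α/β = 6.4/35.2 = 0.182.
This is the posterior mode — the MAP estimate.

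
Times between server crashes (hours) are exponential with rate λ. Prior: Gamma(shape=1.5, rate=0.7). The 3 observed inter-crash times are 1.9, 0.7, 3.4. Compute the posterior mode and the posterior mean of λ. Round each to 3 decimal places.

Σ times = 6.0. Posterior: Gamma(shape = 1.5+3 = 4.5, rate = 0.7+6.0 = 6.7).
Mode = (α−1)/β = 3.5/6.7 = 0.522.
Mean = α/β = 4.5/6.7 = 0.672.

λ_MAP = 0.522, E[λ|data] = 0.672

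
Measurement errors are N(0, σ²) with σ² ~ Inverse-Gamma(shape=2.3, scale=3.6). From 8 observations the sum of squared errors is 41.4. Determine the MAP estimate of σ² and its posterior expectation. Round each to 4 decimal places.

MAP estimate = 3.3288, posterior expectation = 4.5849

Posterior: Inverse-Gamma(shape = 2.3+8/2 = 6.3, scale = 3.6+41.4/2 = 24.3).
Mode = β/(α+1) = 24.3/7.3 = 3.3288.
Mean = β/(α−1) = 24.3/5.3 = 4.5849.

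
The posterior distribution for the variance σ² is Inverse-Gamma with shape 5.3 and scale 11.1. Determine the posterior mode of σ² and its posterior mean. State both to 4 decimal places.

MAP: 1.7619. Posterior mean: 2.5814.

Mode = β/(α+1) = 11.1/6.3 = 1.7619.
Mean = β/(α−1) = 11.1/4.3 = 2.5814.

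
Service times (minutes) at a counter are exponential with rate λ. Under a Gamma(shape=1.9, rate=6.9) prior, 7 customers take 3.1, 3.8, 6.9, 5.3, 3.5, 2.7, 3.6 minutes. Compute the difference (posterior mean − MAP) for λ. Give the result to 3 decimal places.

Σ times = 28.9. Posterior: Gamma(shape = 1.9+7 = 8.9, rate = 6.9+28.9 = 35.8).
Mode = (α−1)/β = 7.9/35.8 = 0.221.
Mean = α/β = 8.9/35.8 = 0.249.
Difference = 0.249 − 0.221 = 0.028.
Right-skewed posterior ⇒ mode < mean.

0.028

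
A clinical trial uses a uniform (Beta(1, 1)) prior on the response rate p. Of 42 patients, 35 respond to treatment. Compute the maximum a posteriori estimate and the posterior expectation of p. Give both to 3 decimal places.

Posterior: Beta(1+35, 1+7) = Beta(36, 8).
Mode = (36−1)/(36+8−2) = 35/42 = 0.833.
With a flat prior the MAP equals the MLE, 35/42.
Mean = 36/(36+8) = 36/44 = 0.818.

MAP: 0.833. Posterior mean: 0.818.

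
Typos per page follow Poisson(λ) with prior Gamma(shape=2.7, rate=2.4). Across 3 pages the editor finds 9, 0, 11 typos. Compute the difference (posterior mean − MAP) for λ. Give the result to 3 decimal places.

0.185

Σ counts = 20. Posterior: Gamma(shape = 2.7+20 = 22.7, rate = 2.4+3 = 5.4).
Mode = (α−1)/β = 21.7/5.4 = 4.019.
Mean = α/β = 22.7/5.4 = 4.204.
Difference = 4.204 − 4.019 = 0.185.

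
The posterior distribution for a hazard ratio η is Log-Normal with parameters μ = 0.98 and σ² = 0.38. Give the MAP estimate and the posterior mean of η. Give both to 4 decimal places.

MAP estimate = 1.8221, posterior mean = 3.2220

Mode = exp(μ − σ²) = exp(0.60) = 1.8221.
Mean = exp(μ + σ²/2) = exp(1.170) = 3.2220.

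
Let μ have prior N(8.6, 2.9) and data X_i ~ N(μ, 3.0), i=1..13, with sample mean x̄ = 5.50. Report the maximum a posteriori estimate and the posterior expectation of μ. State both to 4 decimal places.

Posterior for μ is Normal. Precision-weighted mean: (1/2.9·8.6 + 13/3.0·5.50) / (1/2.9 + 13/3.0) = 5.7285.
A Normal posterior is symmetric, so mode = mean.

MAP = 5.7285, posterior mean = 5.7285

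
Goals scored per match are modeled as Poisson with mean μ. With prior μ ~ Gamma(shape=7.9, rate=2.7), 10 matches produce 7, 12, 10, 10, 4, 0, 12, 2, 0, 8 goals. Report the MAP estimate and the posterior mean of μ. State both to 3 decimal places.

MAP estimate = 5.661, posterior mean = 5.740

Σ counts = 65. Posterior: Gamma(shape = 7.9+65 = 72.9, rate = 2.7+10 = 12.7).
Mode = (α−1)/β = 71.9/12.7 = 5.661.
Mean = α/β = 72.9/12.7 = 5.740.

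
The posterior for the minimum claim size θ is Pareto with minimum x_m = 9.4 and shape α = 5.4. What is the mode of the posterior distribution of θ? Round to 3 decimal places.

The Pareto density is strictly decreasing on [x_m, ∞), so the mode is x_m = 9.400.
Mean = α·x_m/(α−1) = 5.4·9.4/4.4 = 11.536.
This is the posterior mode — the MAP estimate.

9.400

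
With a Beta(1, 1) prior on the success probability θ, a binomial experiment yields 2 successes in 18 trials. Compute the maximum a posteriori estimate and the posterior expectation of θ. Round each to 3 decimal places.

θ_MAP = 0.111, E[θ|data] = 0.150

Posterior: Beta(1+2, 1+16) = Beta(3, 17).
Mode = (3−1)/(3+17−2) = 2/18 = 0.111.
Mean = 3/(3+17) = 3/20 = 0.150.
The posterior is right-skewed, so the mean exceeds the mode.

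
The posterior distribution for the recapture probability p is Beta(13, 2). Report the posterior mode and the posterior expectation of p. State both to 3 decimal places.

Mode = (13−1)/(13+2−2) = 12/13 = 0.923.
Mean = 13/(13+2) = 13/15 = 0.867.

posterior mode = 0.923, posterior expectation = 0.867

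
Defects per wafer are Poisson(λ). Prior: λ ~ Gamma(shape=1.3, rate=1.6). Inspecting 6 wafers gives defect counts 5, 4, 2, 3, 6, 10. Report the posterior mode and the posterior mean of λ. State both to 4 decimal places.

Σ counts = 30. Posterior: Gamma(shape = 1.3+30 = 31.3, rate = 1.6+6 = 7.6).
Mode = (α−1)/β = 30.3/7.6 = 3.9868.
Mean = α/β = 31.3/7.6 = 4.1184.

MAP = 3.9868, posterior mean = 4.1184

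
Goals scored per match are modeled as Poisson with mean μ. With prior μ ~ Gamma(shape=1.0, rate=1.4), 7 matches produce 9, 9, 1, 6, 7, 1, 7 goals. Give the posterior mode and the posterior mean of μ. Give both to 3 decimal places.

posterior mode = 4.762, posterior mean = 4.881

Σ counts = 40. Posterior: Gamma(shape = 1.0+40 = 41.0, rate = 1.4+7 = 8.4).
Mode = (α−1)/β = 40.0/8.4 = 4.762.
Mean = α/β = 41.0/8.4 = 4.881.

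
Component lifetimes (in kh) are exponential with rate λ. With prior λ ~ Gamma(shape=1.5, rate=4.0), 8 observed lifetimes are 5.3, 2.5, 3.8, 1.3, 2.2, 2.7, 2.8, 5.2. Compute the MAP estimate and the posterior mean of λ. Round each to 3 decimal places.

Σ times = 25.8. Posterior: Gamma(shape = 1.5+8 = 9.5, rate = 4.0+25.8 = 29.8).
Mode = (α−1)/β = 8.5/29.8 = 0.285.
Mean = α/β = 9.5/29.8 = 0.319.
The mean is pulled above the mode by the posterior's right skew.

MAP: 0.285. Posterior mean: 0.319.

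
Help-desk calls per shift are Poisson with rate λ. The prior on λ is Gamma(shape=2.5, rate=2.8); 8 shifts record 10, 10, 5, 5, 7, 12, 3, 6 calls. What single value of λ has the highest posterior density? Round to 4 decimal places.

Σ counts = 58. Posterior: Gamma(shape = 2.5+58 = 60.5, rate = 2.8+8 = 10.8).
Mode = (α−1)/β = 59.5/10.8 = 5.5093.
Mean = α/β = 60.5/10.8 = 5.6019.
This is the posterior mode — the MAP estimate.

5.5093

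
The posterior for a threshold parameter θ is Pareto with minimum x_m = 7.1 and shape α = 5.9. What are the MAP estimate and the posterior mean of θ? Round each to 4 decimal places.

MAP = 7.1000; posterior mean = 8.5490

The Pareto density is strictly decreasing on [x_m, ∞), so the mode is x_m = 7.1000.
Mean = α·x_m/(α−1) = 5.9·7.1/4.9 = 8.5490.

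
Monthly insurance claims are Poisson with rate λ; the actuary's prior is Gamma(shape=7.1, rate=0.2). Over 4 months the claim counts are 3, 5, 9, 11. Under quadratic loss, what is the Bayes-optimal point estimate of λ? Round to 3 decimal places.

8.357

Σ counts = 28. Posterior: Gamma(shape = 7.1+28 = 35.1, rate = 0.2+4 = 4.2).
Mode = (α−1)/β = 34.1/4.2 = 8.119.
Mean = α/β = 35.1/4.2 = 8.357.
Quadratic loss ⇒ the optimal estimator is the posterior mean.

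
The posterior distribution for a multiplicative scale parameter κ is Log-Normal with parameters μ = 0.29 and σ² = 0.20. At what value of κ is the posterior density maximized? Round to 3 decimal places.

Mode = exp(μ − σ²) = exp(0.09) = 1.094.
Mean = exp(μ + σ²/2) = exp(0.390) = 1.477.
This is the posterior mode — the MAP estimate.

1.094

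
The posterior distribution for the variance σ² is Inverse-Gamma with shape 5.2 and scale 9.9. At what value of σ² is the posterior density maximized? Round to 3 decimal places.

Mode = β/(α+1) = 9.9/6.2 = 1.597.
Mean = β/(α−1) = 9.9/4.2 = 2.357.
This is the posterior mode — the MAP estimate.

1.597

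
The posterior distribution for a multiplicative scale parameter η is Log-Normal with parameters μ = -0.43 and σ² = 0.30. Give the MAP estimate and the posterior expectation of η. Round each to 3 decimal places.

Mode = exp(μ − σ²) = exp(-0.73) = 0.482.
Mean = exp(μ + σ²/2) = exp(-0.280) = 0.756.

MAP: 0.482. Posterior mean: 0.756.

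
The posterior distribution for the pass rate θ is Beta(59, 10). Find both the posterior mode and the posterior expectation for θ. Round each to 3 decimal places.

Mode = (59−1)/(59+10−2) = 58/67 = 0.866.
Mean = 59/(59+10) = 59/69 = 0.855.
Mode > mean: the posterior has a left tail.

posterior mode = 0.866, posterior expectation = 0.855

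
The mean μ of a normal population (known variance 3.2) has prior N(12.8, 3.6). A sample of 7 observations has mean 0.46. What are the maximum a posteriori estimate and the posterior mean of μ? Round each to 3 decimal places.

Posterior for μ is Normal. Precision-weighted mean: (1/3.6·12.8 + 7/3.2·0.46) / (1/3.6 + 7/3.2) = 1.850.
A Normal posterior is symmetric, so mode = mean.

MAP = 1.850; posterior mean = 1.850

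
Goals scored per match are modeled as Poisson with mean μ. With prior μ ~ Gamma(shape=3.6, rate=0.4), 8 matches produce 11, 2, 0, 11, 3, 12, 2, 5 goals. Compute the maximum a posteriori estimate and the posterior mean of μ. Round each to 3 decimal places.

MAP: 5.786. Posterior mean: 5.905.

Σ counts = 46. Posterior: Gamma(shape = 3.6+46 = 49.6, rate = 0.4+8 = 8.4).
Mode = (α−1)/β = 48.6/8.4 = 5.786.
Mean = α/β = 49.6/8.4 = 5.905.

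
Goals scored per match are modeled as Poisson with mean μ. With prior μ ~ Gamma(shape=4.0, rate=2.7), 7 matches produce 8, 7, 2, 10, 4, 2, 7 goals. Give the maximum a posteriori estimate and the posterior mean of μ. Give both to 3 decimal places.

Σ counts = 40. Posterior: Gamma(shape = 4.0+40 = 44.0, rate = 2.7+7 = 9.7).
Mode = (α−1)/β = 43.0/9.7 = 4.433.
Mean = α/β = 44.0/9.7 = 4.536.

MAP: 4.433. Posterior mean: 4.536.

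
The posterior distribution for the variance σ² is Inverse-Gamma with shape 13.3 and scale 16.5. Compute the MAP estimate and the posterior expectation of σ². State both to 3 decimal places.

MAP: 1.154. Posterior mean: 1.341.

Mode = β/(α+1) = 16.5/14.3 = 1.154.
Mean = β/(α−1) = 16.5/12.3 = 1.341.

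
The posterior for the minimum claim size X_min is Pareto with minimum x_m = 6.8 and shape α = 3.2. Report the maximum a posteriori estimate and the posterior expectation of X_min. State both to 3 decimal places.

The Pareto density is strictly decreasing on [x_m, ∞), so the mode is x_m = 6.800.
Mean = α·x_m/(α−1) = 3.2·6.8/2.2 = 9.891.

MAP = 6.800, posterior mean = 9.891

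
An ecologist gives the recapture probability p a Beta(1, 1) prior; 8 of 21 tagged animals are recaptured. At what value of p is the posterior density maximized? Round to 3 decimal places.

Posterior: Beta(1+8, 1+13) = Beta(9, 14).
Mode = (9−1)/(9+14−2) = 8/21 = 0.381.
With a flat prior the MAP equals the MLE, 8/21.
Mean = 9/(9+14) = 9/23 = 0.391.
This is the posterior mode — the MAP estimate.

0.381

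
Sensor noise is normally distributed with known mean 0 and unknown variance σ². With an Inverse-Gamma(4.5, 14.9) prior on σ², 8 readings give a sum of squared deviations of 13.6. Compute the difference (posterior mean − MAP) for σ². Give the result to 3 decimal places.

0.609

Posterior: Inverse-Gamma(shape = 4.5+8/2 = 8.5, scale = 14.9+13.6/2 = 21.7).
Mode = β/(α+1) = 21.7/9.5 = 2.284.
Mean = β/(α−1) = 21.7/7.5 = 2.893.
Difference = 2.893 − 2.284 = 0.609.
The posterior is right-skewed, so the mean exceeds the mode.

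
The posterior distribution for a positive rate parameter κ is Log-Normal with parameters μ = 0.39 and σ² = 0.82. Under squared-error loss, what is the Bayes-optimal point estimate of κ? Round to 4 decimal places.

Mode = exp(μ − σ²) = exp(-0.43) = 0.6505.
Mean = exp(μ + σ²/2) = exp(0.800) = 2.2255.
Squared-error loss ⇒ the optimal estimator is the posterior mean.

2.2255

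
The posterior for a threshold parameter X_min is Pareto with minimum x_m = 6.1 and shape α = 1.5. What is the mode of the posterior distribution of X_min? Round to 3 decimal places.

6.100

The Pareto density is strictly decreasing on [x_m, ∞), so the mode is x_m = 6.100.
Mean = α·x_m/(α−1) = 1.5·6.1/0.5 = 18.300.
This is the posterior mode — the MAP estimate.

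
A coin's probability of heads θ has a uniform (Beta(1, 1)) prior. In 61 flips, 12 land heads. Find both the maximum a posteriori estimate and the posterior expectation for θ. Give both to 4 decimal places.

MAP = 0.1967, posterior mean = 0.2063

Posterior: Beta(1+12, 1+49) = Beta(13, 50).
Mode = (13−1)/(13+50−2) = 12/61 = 0.1967.
With a flat prior the MAP equals the MLE, 12/61.
Mean = 13/(13+50) = 13/63 = 0.2063.
Right-skewed posterior ⇒ mode < mean.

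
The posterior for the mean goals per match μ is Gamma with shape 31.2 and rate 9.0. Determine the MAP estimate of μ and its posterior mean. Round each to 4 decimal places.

MAP: 3.3556. Posterior mean: 3.4667.

Mode = (α−1)/β = 30.2/9.0 = 3.3556.
Mean = α/β = 31.2/9.0 = 3.4667.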